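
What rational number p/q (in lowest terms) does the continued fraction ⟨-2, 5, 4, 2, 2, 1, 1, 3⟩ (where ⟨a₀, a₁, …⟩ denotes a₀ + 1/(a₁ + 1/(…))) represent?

Start with 3.
1 + 1/(3/1) = 1 + 1/3 = 4/3
1 + 1/(4/3) = 1 + 3/4 = 7/4
2 + 1/(7/4) = 2 + 4/7 = 18/7
2 + 1/(18/7) = 2 + 7/18 = 43/18
4 + 1/(43/18) = 4 + 18/43 = 190/43
5 + 1/(190/43) = 5 + 43/190 = 993/190
-2 + 1/(993/190) = -2 + 190/993 = -1796/993

-1796/993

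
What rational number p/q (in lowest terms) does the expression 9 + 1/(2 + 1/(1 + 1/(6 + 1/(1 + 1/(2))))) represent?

617/66

a_0 = 9: 9/1
a_1 = 2: 19/2
a_2 = 1: 28/3
a_3 = 6: 187/20
a_4 = 1: 215/23
a_5 = 2: 617/66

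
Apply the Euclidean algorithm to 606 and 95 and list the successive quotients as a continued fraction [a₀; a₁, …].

[6; 2, 1, 1, 1, 3, 3]

606 = 6·95 + 36, so a_0 = 6
95 = 2·36 + 23, so a_1 = 2
36 = 1·23 + 13, so a_2 = 1
23 = 1·13 + 10, so a_3 = 1
13 = 1·10 + 3, so a_4 = 1
10 = 3·3 + 1, so a_5 = 3
3 = 3·1 + 0, so a_6 = 3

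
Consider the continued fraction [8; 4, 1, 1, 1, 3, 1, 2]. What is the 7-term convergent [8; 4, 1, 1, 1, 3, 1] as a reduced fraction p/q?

534/65

a_0 = 8: 8/1
a_1 = 4: 33/4
a_2 = 1: 41/5
a_3 = 1: 74/9
a_4 = 1: 115/14
a_5 = 3: 419/51
a_6 = 1: 534/65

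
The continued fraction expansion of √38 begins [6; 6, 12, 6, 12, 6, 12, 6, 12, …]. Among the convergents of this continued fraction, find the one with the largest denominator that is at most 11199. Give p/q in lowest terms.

33294/5401

List convergents until the denominator exceeds the bound:
a_0 = 6: 6/1  (≤ bound)
a_1 = 6: 37/6  (≤ bound)
a_2 = 12: 450/73  (≤ bound)
a_3 = 6: 2737/444  (≤ bound)
a_4 = 12: 33294/5401  (≤ bound)
a_5 = 6: 202501/32850  (> 11199, stop)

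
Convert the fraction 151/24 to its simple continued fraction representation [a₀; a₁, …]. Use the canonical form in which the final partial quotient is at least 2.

[6; 3, 2, 3]

151 ÷ 24 → quotient 6, remainder 7
24 ÷ 7 → quotient 3, remainder 3
7 ÷ 3 → quotient 2, remainder 1
3 ÷ 1 → quotient 3, remainder 0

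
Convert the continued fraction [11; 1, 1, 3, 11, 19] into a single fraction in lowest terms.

17447/1508

Start with 19.
11 + 1/(19/1) = 11 + 1/19 = 210/19
3 + 1/(210/19) = 3 + 19/210 = 649/210
1 + 1/(649/210) = 1 + 210/649 = 859/649
1 + 1/(859/649) = 1 + 649/859 = 1508/859
11 + 1/(1508/859) = 11 + 859/1508 = 17447/1508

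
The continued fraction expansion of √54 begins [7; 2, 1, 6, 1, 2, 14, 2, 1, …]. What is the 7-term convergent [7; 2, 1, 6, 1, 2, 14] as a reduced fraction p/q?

Compute successive convergents:
a_0 = 7: 7/1
a_1 = 2: 15/2
a_2 = 1: 22/3
a_3 = 6: 147/20
a_4 = 1: 169/23
a_5 = 2: 485/66
a_6 = 14: 6959/947

6959/947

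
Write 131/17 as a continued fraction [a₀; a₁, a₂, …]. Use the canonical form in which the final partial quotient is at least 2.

Run the Euclidean algorithm, recording each quotient:
131 = 7·17 + 12, so a_0 = 7
17 = 1·12 + 5, so a_1 = 1
12 = 2·5 + 2, so a_2 = 2
5 = 2·2 + 1, so a_3 = 2
2 = 2·1 + 0, so a_4 = 2

[7; 1, 2, 2, 2]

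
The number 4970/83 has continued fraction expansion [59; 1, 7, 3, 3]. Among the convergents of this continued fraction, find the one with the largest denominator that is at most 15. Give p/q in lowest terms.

479/8

a_0 = 59: 59/1  (≤ bound)
a_1 = 1: 60/1  (≤ bound)
a_2 = 7: 479/8  (≤ bound)
a_3 = 3: 1497/25  (> 15, stop)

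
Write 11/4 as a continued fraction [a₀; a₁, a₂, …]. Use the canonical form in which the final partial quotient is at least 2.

11 ÷ 4 → quotient 2, remainder 3
4 ÷ 3 → quotient 1, remainder 1
3 ÷ 1 → quotient 3, remainder 0

[2; 1, 3]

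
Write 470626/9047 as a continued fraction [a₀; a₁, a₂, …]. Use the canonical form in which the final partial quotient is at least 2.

Repeatedly divide and take the remainder:
470626 ÷ 9047 → quotient 52, remainder 182
9047 ÷ 182 → quotient 49, remainder 129
182 ÷ 129 → quotient 1, remainder 53
129 ÷ 53 → quotient 2, remainder 23
53 ÷ 23 → quotient 2, remainder 7
23 ÷ 7 → quotient 3, remainder 2
7 ÷ 2 → quotient 3, remainder 1
2 ÷ 1 → quotient 2, remainder 0

[52; 49, 1, 2, 2, 3, 3, 2]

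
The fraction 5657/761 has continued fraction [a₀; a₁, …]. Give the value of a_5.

2

5657 ÷ 761 → quotient 7, remainder 330
761 ÷ 330 → quotient 2, remainder 101
330 ÷ 101 → quotient 3, remainder 27
101 ÷ 27 → quotient 3, remainder 20
27 ÷ 20 → quotient 1, remainder 7
20 ÷ 7 → quotient 2, remainder 6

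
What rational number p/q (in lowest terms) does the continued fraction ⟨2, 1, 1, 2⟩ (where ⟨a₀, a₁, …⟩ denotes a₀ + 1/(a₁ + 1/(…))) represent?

13/5

Start with 2.
1 + 1/(2/1) = 1 + 1/2 = 3/2
1 + 1/(3/2) = 1 + 2/3 = 5/3
2 + 1/(5/3) = 2 + 3/5 = 13/5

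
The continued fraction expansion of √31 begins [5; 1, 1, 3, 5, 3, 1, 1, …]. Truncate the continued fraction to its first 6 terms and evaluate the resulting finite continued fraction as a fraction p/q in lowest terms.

657/118

Starting at the tail and folding back:
Start with 3.
5 + 1/(3/1) = 5 + 1/3 = 16/3
3 + 1/(16/3) = 3 + 3/16 = 51/16
1 + 1/(51/16) = 1 + 16/51 = 67/51
1 + 1/(67/51) = 1 + 51/67 = 118/67
5 + 1/(118/67) = 5 + 67/118 = 657/118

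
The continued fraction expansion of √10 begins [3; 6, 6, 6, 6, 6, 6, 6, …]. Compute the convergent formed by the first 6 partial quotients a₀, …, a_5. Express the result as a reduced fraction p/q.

27379/8658

a_0 = 3: 3/1
a_1 = 6: 19/6
a_2 = 6: 117/37
a_3 = 6: 721/228
a_4 = 6: 4443/1405
a_5 = 6: 27379/8658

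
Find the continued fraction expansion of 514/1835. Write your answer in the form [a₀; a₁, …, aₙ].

⌊514/1835⌋ = 0, remainder 514
⌊1835/514⌋ = 3, remainder 293
⌊514/293⌋ = 1, remainder 221
⌊293/221⌋ = 1, remainder 72
⌊221/72⌋ = 3, remainder 5
⌊72/5⌋ = 14, remainder 2
⌊5/2⌋ = 2, remainder 1
⌊2/1⌋ = 2, remainder 0

[0; 3, 1, 1, 3, 14, 2, 2]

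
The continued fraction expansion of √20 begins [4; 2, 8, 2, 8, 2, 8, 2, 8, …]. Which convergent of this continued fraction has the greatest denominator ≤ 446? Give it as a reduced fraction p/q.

1364/305

List convergents until the denominator exceeds the bound:
a_0 = 4: 4/1  (≤ bound)
a_1 = 2: 9/2  (≤ bound)
a_2 = 8: 76/17  (≤ bound)
a_3 = 2: 161/36  (≤ bound)
a_4 = 8: 1364/305  (≤ bound)
a_5 = 2: 2889/646  (> 446, stop)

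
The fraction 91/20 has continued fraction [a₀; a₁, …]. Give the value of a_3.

⌊91/20⌋ = 4, remainder 11
⌊20/11⌋ = 1, remainder 9
⌊11/9⌋ = 1, remainder 2
⌊9/2⌋ = 4, remainder 1

4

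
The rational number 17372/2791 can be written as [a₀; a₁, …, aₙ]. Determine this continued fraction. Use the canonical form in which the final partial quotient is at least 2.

Repeatedly divide and take the remainder:
⌊17372/2791⌋ = 6, remainder 626
⌊2791/626⌋ = 4, remainder 287
⌊626/287⌋ = 2, remainder 52
⌊287/52⌋ = 5, remainder 27
⌊52/27⌋ = 1, remainder 25
⌊27/25⌋ = 1, remainder 2
⌊25/2⌋ = 12, remainder 1
⌊2/1⌋ = 2, remainder 0

[6; 4, 2, 5, 1, 1, 12, 2]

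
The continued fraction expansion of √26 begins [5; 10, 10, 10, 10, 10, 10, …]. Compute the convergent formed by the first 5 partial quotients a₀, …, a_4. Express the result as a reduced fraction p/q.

a_0 = 5: 5/1
a_1 = 10: 51/10
a_2 = 10: 515/101
a_3 = 10: 5201/1020
a_4 = 10: 52525/10301

52525/10301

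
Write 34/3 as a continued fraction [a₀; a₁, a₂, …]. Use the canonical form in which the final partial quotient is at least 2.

34 ÷ 3 → quotient 11, remainder 1
3 ÷ 1 → quotient 3, remainder 0

[11; 3]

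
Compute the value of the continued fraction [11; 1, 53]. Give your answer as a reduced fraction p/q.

Work from the innermost term outward:
Start with 53.
1 + 1/(53/1) = 1 + 1/53 = 54/53
11 + 1/(54/53) = 11 + 53/54 = 647/54

647/54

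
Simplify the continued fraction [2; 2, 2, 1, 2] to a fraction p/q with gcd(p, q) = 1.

Start with 2.
1 + 1/(2/1) = 1 + 1/2 = 3/2
2 + 1/(3/2) = 2 + 2/3 = 8/3
2 + 1/(8/3) = 2 + 3/8 = 19/8
2 + 1/(19/8) = 2 + 8/19 = 46/19

46/19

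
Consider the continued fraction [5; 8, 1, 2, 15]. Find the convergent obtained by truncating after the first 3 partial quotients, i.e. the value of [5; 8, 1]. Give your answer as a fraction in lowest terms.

46/9

Work from the innermost term outward:
Start with 1.
8 + 1/(1/1) = 8 + 1/1 = 9/1
5 + 1/(9/1) = 5 + 1/9 = 46/9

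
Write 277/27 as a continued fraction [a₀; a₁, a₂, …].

277 ÷ 27 → quotient 10, remainder 7
27 ÷ 7 → quotient 3, remainder 6
7 ÷ 6 → quotient 1, remainder 1
6 ÷ 1 → quotient 6, remainder 0

[10; 3, 1, 6]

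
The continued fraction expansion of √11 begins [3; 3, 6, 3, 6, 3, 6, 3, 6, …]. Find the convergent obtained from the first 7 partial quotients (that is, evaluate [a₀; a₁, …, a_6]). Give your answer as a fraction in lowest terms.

Collapse the nested fraction from the inside out:
Start with 6.
3 + 1/(6/1) = 3 + 1/6 = 19/6
6 + 1/(19/6) = 6 + 6/19 = 120/19
3 + 1/(120/19) = 3 + 19/120 = 379/120
6 + 1/(379/120) = 6 + 120/379 = 2394/379
3 + 1/(2394/379) = 3 + 379/2394 = 7561/2394
3 + 1/(7561/2394) = 3 + 2394/7561 = 25077/7561

25077/7561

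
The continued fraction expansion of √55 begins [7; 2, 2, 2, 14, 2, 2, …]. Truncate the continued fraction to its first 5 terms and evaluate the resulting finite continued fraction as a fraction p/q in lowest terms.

1283/173

Start with 14.
2 + 1/(14/1) = 2 + 1/14 = 29/14
2 + 1/(29/14) = 2 + 14/29 = 72/29
2 + 1/(72/29) = 2 + 29/72 = 173/72
7 + 1/(173/72) = 7 + 72/173 = 1283/173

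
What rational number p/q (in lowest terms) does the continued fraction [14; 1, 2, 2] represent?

Compute successive convergents:
a_0 = 14: 14/1
a_1 = 1: 15/1
a_2 = 2: 44/3
a_3 = 2: 103/7

103/7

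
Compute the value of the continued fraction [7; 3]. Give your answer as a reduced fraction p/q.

Compute successive convergents:
a_0 = 7: 7/1
a_1 = 3: 22/3

22/3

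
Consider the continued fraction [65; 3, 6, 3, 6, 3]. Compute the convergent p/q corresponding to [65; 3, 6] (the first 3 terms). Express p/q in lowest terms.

Start with 6.
3 + 1/(6/1) = 3 + 1/6 = 19/6
65 + 1/(19/6) = 65 + 6/19 = 1241/19

1241/19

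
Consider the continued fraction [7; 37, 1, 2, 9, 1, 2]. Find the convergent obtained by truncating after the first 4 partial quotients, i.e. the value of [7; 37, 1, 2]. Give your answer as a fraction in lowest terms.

Start with 2.
1 + 1/(2/1) = 1 + 1/2 = 3/2
37 + 1/(3/2) = 37 + 2/3 = 113/3
7 + 1/(113/3) = 7 + 3/113 = 794/113

794/113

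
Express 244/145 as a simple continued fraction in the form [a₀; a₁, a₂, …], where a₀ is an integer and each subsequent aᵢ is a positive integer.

[1; 1, 2, 6, 1, 1, 3]

⌊244/145⌋ = 1, remainder 99
⌊145/99⌋ = 1, remainder 46
⌊99/46⌋ = 2, remainder 7
⌊46/7⌋ = 6, remainder 4
⌊7/4⌋ = 1, remainder 3
⌊4/3⌋ = 1, remainder 1
⌊3/1⌋ = 3, remainder 0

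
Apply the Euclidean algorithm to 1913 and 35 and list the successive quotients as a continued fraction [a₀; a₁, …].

[54; 1, 1, 1, 11]

1913 = 54·35 + 23, so a_0 = 54
35 = 1·23 + 12, so a_1 = 1
23 = 1·12 + 11, so a_2 = 1
12 = 1·11 + 1, so a_3 = 1
11 = 11·1 + 0, so a_4 = 11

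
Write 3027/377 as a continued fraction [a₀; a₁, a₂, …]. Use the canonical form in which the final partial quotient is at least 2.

3027 ÷ 377 → quotient 8, remainder 11
377 ÷ 11 → quotient 34, remainder 3
11 ÷ 3 → quotient 3, remainder 2
3 ÷ 2 → quotient 1, remainder 1
2 ÷ 1 → quotient 2, remainder 0

[8; 34, 3, 1, 2]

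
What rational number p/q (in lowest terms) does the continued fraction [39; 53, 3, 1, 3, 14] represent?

444775/11399

Start with 14.
3 + 1/(14/1) = 3 + 1/14 = 43/14
1 + 1/(43/14) = 1 + 14/43 = 57/43
3 + 1/(57/43) = 3 + 43/57 = 214/57
53 + 1/(214/57) = 53 + 57/214 = 11399/214
39 + 1/(11399/214) = 39 + 214/11399 = 444775/11399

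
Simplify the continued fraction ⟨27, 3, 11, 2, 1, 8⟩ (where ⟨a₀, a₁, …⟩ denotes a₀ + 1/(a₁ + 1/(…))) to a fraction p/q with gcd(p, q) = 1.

Start with 8.
1 + 1/(8/1) = 1 + 1/8 = 9/8
2 + 1/(9/8) = 2 + 8/9 = 26/9
11 + 1/(26/9) = 11 + 9/26 = 295/26
3 + 1/(295/26) = 3 + 26/295 = 911/295
27 + 1/(911/295) = 27 + 295/911 = 24892/911

24892/911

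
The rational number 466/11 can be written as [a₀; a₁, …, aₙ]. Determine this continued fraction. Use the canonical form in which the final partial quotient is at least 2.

[42; 2, 1, 3]

Run the Euclidean algorithm, recording each quotient:
466 = 42·11 + 4, so a_0 = 42
11 = 2·4 + 3, so a_1 = 2
4 = 1·3 + 1, so a_2 = 1
3 = 3·1 + 0, so a_3 = 3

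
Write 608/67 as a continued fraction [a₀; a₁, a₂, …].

⌊608/67⌋ = 9, remainder 5
⌊67/5⌋ = 13, remainder 2
⌊5/2⌋ = 2, remainder 1
⌊2/1⌋ = 2, remainder 0

[9; 13, 2, 2]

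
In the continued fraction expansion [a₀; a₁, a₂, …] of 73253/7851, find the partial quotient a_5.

2

73253 = 9·7851 + 2594, so a_0 = 9
7851 = 3·2594 + 69, so a_1 = 3
2594 = 37·69 + 41, so a_2 = 37
69 = 1·41 + 28, so a_3 = 1
41 = 1·28 + 13, so a_4 = 1
28 = 2·13 + 2, so a_5 = 2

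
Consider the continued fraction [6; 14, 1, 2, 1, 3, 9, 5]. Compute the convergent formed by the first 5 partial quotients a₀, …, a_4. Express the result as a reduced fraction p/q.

358/59

Compute successive convergents:
a_0 = 6: 6/1
a_1 = 14: 85/14
a_2 = 1: 91/15
a_3 = 2: 267/44
a_4 = 1: 358/59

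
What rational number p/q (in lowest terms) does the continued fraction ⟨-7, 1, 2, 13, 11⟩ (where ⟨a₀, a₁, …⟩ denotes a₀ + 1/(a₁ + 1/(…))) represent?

-2802/443

Compute successive convergents:
a_0 = -7: -7/1
a_1 = 1: -6/1
a_2 = 2: -19/3
a_3 = 13: -253/40
a_4 = 11: -2802/443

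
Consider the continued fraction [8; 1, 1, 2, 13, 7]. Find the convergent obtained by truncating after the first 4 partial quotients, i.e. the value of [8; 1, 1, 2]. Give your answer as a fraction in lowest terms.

43/5

Compute successive convergents:
a_0 = 8: 8/1
a_1 = 1: 9/1
a_2 = 1: 17/2
a_3 = 2: 43/5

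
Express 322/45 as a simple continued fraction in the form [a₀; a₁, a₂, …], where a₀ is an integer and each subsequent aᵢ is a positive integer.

[7; 6, 2, 3]

Apply division with remainder until the remainder is 0:
⌊322/45⌋ = 7, remainder 7
⌊45/7⌋ = 6, remainder 3
⌊7/3⌋ = 2, remainder 1
⌊3/1⌋ = 3, remainder 0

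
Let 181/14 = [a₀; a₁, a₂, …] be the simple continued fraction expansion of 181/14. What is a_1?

181 ÷ 14 → quotient 12, remainder 13
14 ÷ 13 → quotient 1, remainder 1

1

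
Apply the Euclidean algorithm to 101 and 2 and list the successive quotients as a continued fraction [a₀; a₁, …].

[50; 2]

Repeatedly divide and take the remainder:
101 = 50·2 + 1, so a_0 = 50
2 = 2·1 + 0, so a_1 = 2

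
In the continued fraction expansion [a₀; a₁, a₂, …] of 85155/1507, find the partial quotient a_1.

1

Apply division with remainder until the remainder is 0:
85155 ÷ 1507 → quotient 56, remainder 763
1507 ÷ 763 → quotient 1, remainder 744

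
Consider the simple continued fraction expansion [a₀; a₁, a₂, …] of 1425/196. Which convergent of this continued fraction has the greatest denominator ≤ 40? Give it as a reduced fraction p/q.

269/37

a_0 = 7: 7/1  (≤ bound)
a_1 = 3: 22/3  (≤ bound)
a_2 = 1: 29/4  (≤ bound)
a_3 = 2: 80/11  (≤ bound)
a_4 = 3: 269/37  (≤ bound)
a_5 = 5: 1425/196  (> 40, stop)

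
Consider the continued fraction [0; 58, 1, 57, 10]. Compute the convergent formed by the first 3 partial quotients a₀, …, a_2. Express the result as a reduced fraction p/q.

1/59

Start with 1.
58 + 1/(1/1) = 58 + 1/1 = 59/1
0 + 1/(59/1) = 0 + 1/59 = 1/59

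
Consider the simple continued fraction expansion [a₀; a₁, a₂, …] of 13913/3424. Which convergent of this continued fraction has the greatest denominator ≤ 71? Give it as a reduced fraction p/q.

a_0 = 4: 4/1  (≤ bound)
a_1 = 15: 61/15  (≤ bound)
a_2 = 1: 65/16  (≤ bound)
a_3 = 3: 256/63  (≤ bound)
a_4 = 1: 321/79  (> 71, stop)

256/63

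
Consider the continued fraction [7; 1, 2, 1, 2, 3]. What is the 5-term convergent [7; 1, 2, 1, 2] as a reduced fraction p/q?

Use the convergent recurrence hₖ = aₖ·hₖ₋₁ + hₖ₋₂ (and likewise for the denominators kₖ):
a_0 = 7: 7/1
a_1 = 1: 8/1
a_2 = 2: 23/3
a_3 = 1: 31/4
a_4 = 2: 85/11

85/11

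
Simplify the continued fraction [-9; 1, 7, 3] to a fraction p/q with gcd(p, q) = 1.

-203/25

a_0 = -9: -9/1
a_1 = 1: -8/1
a_2 = 7: -65/8
a_3 = 3: -203/25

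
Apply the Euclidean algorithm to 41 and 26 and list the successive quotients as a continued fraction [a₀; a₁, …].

[1; 1, 1, 2, 1, 3]

Apply division with remainder until the remainder is 0:
⌊41/26⌋ = 1, remainder 15
⌊26/15⌋ = 1, remainder 11
⌊15/11⌋ = 1, remainder 4
⌊11/4⌋ = 2, remainder 3
⌊4/3⌋ = 1, remainder 1
⌊3/1⌋ = 3, remainder 0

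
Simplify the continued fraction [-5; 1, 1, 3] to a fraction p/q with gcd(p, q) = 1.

-31/7

Use the convergent recurrence hₖ = aₖ·hₖ₋₁ + hₖ₋₂ (and likewise for the denominators kₖ):
a_0 = -5: -5/1
a_1 = 1: -4/1
a_2 = 1: -9/2
a_3 = 3: -31/7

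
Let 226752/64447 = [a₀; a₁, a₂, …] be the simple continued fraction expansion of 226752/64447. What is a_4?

226752 ÷ 64447 → quotient 3, remainder 33411
64447 ÷ 33411 → quotient 1, remainder 31036
33411 ÷ 31036 → quotient 1, remainder 2375
31036 ÷ 2375 → quotient 13, remainder 161
2375 ÷ 161 → quotient 14, remainder 121

14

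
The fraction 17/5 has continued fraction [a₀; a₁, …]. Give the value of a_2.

17 = 3·5 + 2, so a_0 = 3
5 = 2·2 + 1, so a_1 = 2
2 = 2·1 + 0, so a_2 = 2

2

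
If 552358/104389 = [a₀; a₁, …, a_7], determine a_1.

Run the Euclidean algorithm, recording each quotient:
⌊552358/104389⌋ = 5, remainder 30413
⌊104389/30413⌋ = 3, remainder 13150

3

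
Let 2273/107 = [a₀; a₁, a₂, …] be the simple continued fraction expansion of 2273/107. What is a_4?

2273 ÷ 107 → quotient 21, remainder 26
107 ÷ 26 → quotient 4, remainder 3
26 ÷ 3 → quotient 8, remainder 2
3 ÷ 2 → quotient 1, remainder 1
2 ÷ 1 → quotient 2, remainder 0

2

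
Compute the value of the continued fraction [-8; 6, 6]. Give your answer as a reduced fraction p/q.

-290/37

Start with 6.
6 + 1/(6/1) = 6 + 1/6 = 37/6
-8 + 1/(37/6) = -8 + 6/37 = -290/37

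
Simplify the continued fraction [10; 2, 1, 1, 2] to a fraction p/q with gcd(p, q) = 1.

135/13

a_0 = 10: 10/1
a_1 = 2: 21/2
a_2 = 1: 31/3
a_3 = 1: 52/5
a_4 = 2: 135/13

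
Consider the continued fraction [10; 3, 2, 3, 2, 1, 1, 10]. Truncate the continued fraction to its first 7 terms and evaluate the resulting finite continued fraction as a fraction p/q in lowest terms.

Work from the innermost term outward:
Start with 1.
1 + 1/(1/1) = 1 + 1/1 = 2/1
2 + 1/(2/1) = 2 + 1/2 = 5/2
3 + 1/(5/2) = 3 + 2/5 = 17/5
2 + 1/(17/5) = 2 + 5/17 = 39/17
3 + 1/(39/17) = 3 + 17/39 = 134/39
10 + 1/(134/39) = 10 + 39/134 = 1379/134

1379/134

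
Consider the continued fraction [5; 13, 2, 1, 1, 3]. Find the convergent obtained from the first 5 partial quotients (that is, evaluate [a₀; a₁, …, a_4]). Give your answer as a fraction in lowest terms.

Work from the innermost term outward:
Start with 1.
1 + 1/(1/1) = 1 + 1/1 = 2/1
2 + 1/(2/1) = 2 + 1/2 = 5/2
13 + 1/(5/2) = 13 + 2/5 = 67/5
5 + 1/(67/5) = 5 + 5/67 = 340/67

340/67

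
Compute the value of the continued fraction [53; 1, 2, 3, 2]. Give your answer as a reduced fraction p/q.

a_0 = 53: 53/1
a_1 = 1: 54/1
a_2 = 2: 161/3
a_3 = 3: 537/10
a_4 = 2: 1235/23

1235/23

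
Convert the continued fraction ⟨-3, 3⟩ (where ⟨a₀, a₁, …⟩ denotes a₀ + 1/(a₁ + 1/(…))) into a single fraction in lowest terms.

-8/3

Compute successive convergents:
a_0 = -3: -3/1
a_1 = 3: -8/3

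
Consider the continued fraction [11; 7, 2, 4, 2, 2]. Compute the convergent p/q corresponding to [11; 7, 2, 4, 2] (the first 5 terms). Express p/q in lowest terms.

Work from the innermost term outward:
Start with 2.
4 + 1/(2/1) = 4 + 1/2 = 9/2
2 + 1/(9/2) = 2 + 2/9 = 20/9
7 + 1/(20/9) = 7 + 9/20 = 149/20
11 + 1/(149/20) = 11 + 20/149 = 1659/149

1659/149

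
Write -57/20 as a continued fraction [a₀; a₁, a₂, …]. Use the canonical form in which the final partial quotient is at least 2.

[-3; 6, 1, 2]

Repeatedly divide and take the remainder:
-57 ÷ 20 → quotient -3, remainder 3
20 ÷ 3 → quotient 6, remainder 2
3 ÷ 2 → quotient 1, remainder 1
2 ÷ 1 → quotient 2, remainder 0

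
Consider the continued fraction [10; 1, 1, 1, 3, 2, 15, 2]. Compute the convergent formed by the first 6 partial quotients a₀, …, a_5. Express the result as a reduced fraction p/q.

266/25

Starting at the tail and folding back:
Start with 2.
3 + 1/(2/1) = 3 + 1/2 = 7/2
1 + 1/(7/2) = 1 + 2/7 = 9/7
1 + 1/(9/7) = 1 + 7/9 = 16/9
1 + 1/(16/9) = 1 + 9/16 = 25/16
10 + 1/(25/16) = 10 + 16/25 = 266/25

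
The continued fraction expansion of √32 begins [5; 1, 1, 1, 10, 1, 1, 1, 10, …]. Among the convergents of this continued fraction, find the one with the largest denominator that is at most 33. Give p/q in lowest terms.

181/32

List convergents until the denominator exceeds the bound:
a_0 = 5: 5/1  (≤ bound)
a_1 = 1: 6/1  (≤ bound)
a_2 = 1: 11/2  (≤ bound)
a_3 = 1: 17/3  (≤ bound)
a_4 = 10: 181/32  (≤ bound)
a_5 = 1: 198/35  (> 33, stop)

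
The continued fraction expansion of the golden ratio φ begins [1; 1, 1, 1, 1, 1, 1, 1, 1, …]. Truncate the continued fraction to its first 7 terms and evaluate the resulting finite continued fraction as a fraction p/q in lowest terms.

21/13

Start with 1.
1 + 1/(1/1) = 1 + 1/1 = 2/1
1 + 1/(2/1) = 1 + 1/2 = 3/2
1 + 1/(3/2) = 1 + 2/3 = 5/3
1 + 1/(5/3) = 1 + 3/5 = 8/5
1 + 1/(8/5) = 1 + 5/8 = 13/8
1 + 1/(13/8) = 1 + 8/13 = 21/13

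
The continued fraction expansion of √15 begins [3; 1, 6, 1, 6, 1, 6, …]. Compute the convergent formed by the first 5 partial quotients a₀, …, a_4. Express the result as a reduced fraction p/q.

213/55

a_0 = 3: 3/1
a_1 = 1: 4/1
a_2 = 6: 27/7
a_3 = 1: 31/8
a_4 = 6: 213/55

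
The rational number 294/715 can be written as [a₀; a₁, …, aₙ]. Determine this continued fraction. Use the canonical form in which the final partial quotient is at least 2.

[0; 2, 2, 3, 5, 1, 2, 2]

Repeatedly divide and take the remainder:
294 ÷ 715 → quotient 0, remainder 294
715 ÷ 294 → quotient 2, remainder 127
294 ÷ 127 → quotient 2, remainder 40
127 ÷ 40 → quotient 3, remainder 7
40 ÷ 7 → quotient 5, remainder 5
7 ÷ 5 → quotient 1, remainder 2
5 ÷ 2 → quotient 2, remainder 1
2 ÷ 1 → quotient 2, remainder 0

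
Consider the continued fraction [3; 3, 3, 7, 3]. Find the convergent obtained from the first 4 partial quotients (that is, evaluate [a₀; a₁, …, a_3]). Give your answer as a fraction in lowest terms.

a_0 = 3: 3/1
a_1 = 3: 10/3
a_2 = 3: 33/10
a_3 = 7: 241/73

241/73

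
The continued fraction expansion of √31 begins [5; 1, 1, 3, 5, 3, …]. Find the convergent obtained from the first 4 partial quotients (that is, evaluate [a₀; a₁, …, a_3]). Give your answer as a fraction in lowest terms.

a_0 = 5: 5/1
a_1 = 1: 6/1
a_2 = 1: 11/2
a_3 = 3: 39/7

39/7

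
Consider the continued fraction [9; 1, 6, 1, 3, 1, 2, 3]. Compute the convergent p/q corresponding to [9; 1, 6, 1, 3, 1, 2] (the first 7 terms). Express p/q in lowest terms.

Start with 2.
1 + 1/(2/1) = 1 + 1/2 = 3/2
3 + 1/(3/2) = 3 + 2/3 = 11/3
1 + 1/(11/3) = 1 + 3/11 = 14/11
6 + 1/(14/11) = 6 + 11/14 = 95/14
1 + 1/(95/14) = 1 + 14/95 = 109/95
9 + 1/(109/95) = 9 + 95/109 = 1076/109

1076/109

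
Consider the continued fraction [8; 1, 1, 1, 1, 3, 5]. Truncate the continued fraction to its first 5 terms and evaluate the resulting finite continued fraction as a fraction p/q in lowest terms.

43/5

a_0 = 8: 8/1
a_1 = 1: 9/1
a_2 = 1: 17/2
a_3 = 1: 26/3
a_4 = 1: 43/5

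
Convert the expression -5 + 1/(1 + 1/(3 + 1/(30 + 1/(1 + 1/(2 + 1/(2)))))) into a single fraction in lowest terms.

-3683/867

Compute successive convergents:
a_0 = -5: -5/1
a_1 = 1: -4/1
a_2 = 3: -17/4
a_3 = 30: -514/121
a_4 = 1: -531/125
a_5 = 2: -1576/371
a_6 = 2: -3683/867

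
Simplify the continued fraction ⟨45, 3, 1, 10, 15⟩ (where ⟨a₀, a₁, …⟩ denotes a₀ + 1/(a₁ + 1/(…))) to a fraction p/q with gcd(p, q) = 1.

Starting at the tail and folding back:
Start with 15.
10 + 1/(15/1) = 10 + 1/15 = 151/15
1 + 1/(151/15) = 1 + 15/151 = 166/151
3 + 1/(166/151) = 3 + 151/166 = 649/166
45 + 1/(649/166) = 45 + 166/649 = 29371/649

29371/649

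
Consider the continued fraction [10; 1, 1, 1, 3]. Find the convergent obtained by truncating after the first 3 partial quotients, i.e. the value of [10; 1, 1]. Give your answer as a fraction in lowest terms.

Work from the innermost term outward:
Start with 1.
1 + 1/(1/1) = 1 + 1/1 = 2/1
10 + 1/(2/1) = 10 + 1/2 = 21/2

21/2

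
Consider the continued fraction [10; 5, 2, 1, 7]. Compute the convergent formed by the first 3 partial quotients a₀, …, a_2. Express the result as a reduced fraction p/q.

112/11

a_0 = 10: 10/1
a_1 = 5: 51/5
a_2 = 2: 112/11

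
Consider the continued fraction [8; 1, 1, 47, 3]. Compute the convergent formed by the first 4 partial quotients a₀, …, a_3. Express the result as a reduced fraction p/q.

Start with 47.
1 + 1/(47/1) = 1 + 1/47 = 48/47
1 + 1/(48/47) = 1 + 47/48 = 95/48
8 + 1/(95/48) = 8 + 48/95 = 808/95

808/95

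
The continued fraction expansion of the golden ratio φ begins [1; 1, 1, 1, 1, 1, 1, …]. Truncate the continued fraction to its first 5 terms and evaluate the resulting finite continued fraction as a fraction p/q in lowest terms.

Use the convergent recurrence hₖ = aₖ·hₖ₋₁ + hₖ₋₂ (and likewise for the denominators kₖ):
a_0 = 1: 1/1
a_1 = 1: 2/1
a_2 = 1: 3/2
a_3 = 1: 5/3
a_4 = 1: 8/5

8/5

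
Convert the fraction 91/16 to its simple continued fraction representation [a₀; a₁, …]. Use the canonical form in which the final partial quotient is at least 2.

[5; 1, 2, 5]

91 ÷ 16 → quotient 5, remainder 11
16 ÷ 11 → quotient 1, remainder 5
11 ÷ 5 → quotient 2, remainder 1
5 ÷ 1 → quotient 5, remainder 0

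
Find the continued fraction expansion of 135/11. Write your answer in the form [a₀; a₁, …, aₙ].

[12; 3, 1, 2]

⌊135/11⌋ = 12, remainder 3
⌊11/3⌋ = 3, remainder 2
⌊3/2⌋ = 1, remainder 1
⌊2/1⌋ = 2, remainder 0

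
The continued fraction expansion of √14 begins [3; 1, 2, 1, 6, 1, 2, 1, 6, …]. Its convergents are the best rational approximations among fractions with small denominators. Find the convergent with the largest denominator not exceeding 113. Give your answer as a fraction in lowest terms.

333/89

a_0 = 3: 3/1  (≤ bound)
a_1 = 1: 4/1  (≤ bound)
a_2 = 2: 11/3  (≤ bound)
a_3 = 1: 15/4  (≤ bound)
a_4 = 6: 101/27  (≤ bound)
a_5 = 1: 116/31  (≤ bound)
a_6 = 2: 333/89  (≤ bound)
a_7 = 1: 449/120  (> 113, stop)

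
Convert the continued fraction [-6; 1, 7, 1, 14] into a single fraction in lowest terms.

Build up convergents one term at a time:
a_0 = -6: -6/1
a_1 = 1: -5/1
a_2 = 7: -41/8
a_3 = 1: -46/9
a_4 = 14: -685/134

-685/134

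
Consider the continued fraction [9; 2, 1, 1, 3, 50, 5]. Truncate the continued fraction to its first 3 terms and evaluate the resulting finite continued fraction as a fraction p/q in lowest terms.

Start with 1.
2 + 1/(1/1) = 2 + 1/1 = 3/1
9 + 1/(3/1) = 9 + 1/3 = 28/3

28/3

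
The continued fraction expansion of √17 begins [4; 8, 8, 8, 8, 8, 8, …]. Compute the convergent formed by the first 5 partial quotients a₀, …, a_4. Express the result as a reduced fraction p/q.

17684/4289

Start with 8.
8 + 1/(8/1) = 8 + 1/8 = 65/8
8 + 1/(65/8) = 8 + 8/65 = 528/65
8 + 1/(528/65) = 8 + 65/528 = 4289/528
4 + 1/(4289/528) = 4 + 528/4289 = 17684/4289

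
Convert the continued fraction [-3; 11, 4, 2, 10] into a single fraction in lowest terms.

Work from the innermost term outward:
Start with 10.
2 + 1/(10/1) = 2 + 1/10 = 21/10
4 + 1/(21/10) = 4 + 10/21 = 94/21
11 + 1/(94/21) = 11 + 21/94 = 1055/94
-3 + 1/(1055/94) = -3 + 94/1055 = -3071/1055

-3071/1055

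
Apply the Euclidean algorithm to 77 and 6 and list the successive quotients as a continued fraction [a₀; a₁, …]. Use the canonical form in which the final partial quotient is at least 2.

[12; 1, 5]

Run the Euclidean algorithm, recording each quotient:
⌊77/6⌋ = 12, remainder 5
⌊6/5⌋ = 1, remainder 1
⌊5/1⌋ = 5, remainder 0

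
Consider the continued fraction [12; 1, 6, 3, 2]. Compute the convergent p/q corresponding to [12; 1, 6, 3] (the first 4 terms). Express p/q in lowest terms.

Start with 3.
6 + 1/(3/1) = 6 + 1/3 = 19/3
1 + 1/(19/3) = 1 + 3/19 = 22/19
12 + 1/(22/19) = 12 + 19/22 = 283/22

283/22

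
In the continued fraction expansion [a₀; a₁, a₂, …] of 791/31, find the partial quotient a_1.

Run the Euclidean algorithm, recording each quotient:
791 ÷ 31 → quotient 25, remainder 16
31 ÷ 16 → quotient 1, remainder 15

1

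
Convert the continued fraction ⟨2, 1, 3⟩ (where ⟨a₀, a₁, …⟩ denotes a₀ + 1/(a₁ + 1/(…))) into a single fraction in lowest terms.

11/4

Build up convergents one term at a time:
a_0 = 2: 2/1
a_1 = 1: 3/1
a_2 = 3: 11/4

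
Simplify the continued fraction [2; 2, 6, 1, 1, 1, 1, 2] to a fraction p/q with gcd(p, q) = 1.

456/185

Use the convergent recurrence hₖ = aₖ·hₖ₋₁ + hₖ₋₂ (and likewise for the denominators kₖ):
a_0 = 2: 2/1
a_1 = 2: 5/2
a_2 = 6: 32/13
a_3 = 1: 37/15
a_4 = 1: 69/28
a_5 = 1: 106/43
a_6 = 1: 175/71
a_7 = 2: 456/185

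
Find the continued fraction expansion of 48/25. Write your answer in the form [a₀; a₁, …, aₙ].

48 ÷ 25 → quotient 1, remainder 23
25 ÷ 23 → quotient 1, remainder 2
23 ÷ 2 → quotient 11, remainder 1
2 ÷ 1 → quotient 2, remainder 0

[1; 1, 11, 2]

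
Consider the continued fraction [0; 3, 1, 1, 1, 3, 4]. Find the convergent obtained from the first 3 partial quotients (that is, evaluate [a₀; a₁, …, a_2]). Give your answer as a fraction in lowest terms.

1/4

Starting at the tail and folding back:
Start with 1.
3 + 1/(1/1) = 3 + 1/1 = 4/1
0 + 1/(4/1) = 0 + 1/4 = 1/4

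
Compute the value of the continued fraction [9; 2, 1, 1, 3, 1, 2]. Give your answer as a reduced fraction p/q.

Work from the innermost term outward:
Start with 2.
1 + 1/(2/1) = 1 + 1/2 = 3/2
3 + 1/(3/2) = 3 + 2/3 = 11/3
1 + 1/(11/3) = 1 + 3/11 = 14/11
1 + 1/(14/11) = 1 + 11/14 = 25/14
2 + 1/(25/14) = 2 + 14/25 = 64/25
9 + 1/(64/25) = 9 + 25/64 = 601/64

601/64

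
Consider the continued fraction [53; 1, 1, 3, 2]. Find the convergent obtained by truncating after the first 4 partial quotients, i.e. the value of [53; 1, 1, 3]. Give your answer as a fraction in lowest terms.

Start with 3.
1 + 1/(3/1) = 1 + 1/3 = 4/3
1 + 1/(4/3) = 1 + 3/4 = 7/4
53 + 1/(7/4) = 53 + 4/7 = 375/7

375/7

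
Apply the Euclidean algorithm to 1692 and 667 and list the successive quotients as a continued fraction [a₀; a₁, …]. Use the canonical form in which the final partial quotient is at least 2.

1692 ÷ 667 → quotient 2, remainder 358
667 ÷ 358 → quotient 1, remainder 309
358 ÷ 309 → quotient 1, remainder 49
309 ÷ 49 → quotient 6, remainder 15
49 ÷ 15 → quotient 3, remainder 4
15 ÷ 4 → quotient 3, remainder 3
4 ÷ 3 → quotient 1, remainder 1
3 ÷ 1 → quotient 3, remainder 0

[2; 1, 1, 6, 3, 3, 1, 3]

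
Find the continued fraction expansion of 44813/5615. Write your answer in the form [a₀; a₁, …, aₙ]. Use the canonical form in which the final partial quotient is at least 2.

Apply division with remainder until the remainder is 0:
⌊44813/5615⌋ = 7, remainder 5508
⌊5615/5508⌋ = 1, remainder 107
⌊5508/107⌋ = 51, remainder 51
⌊107/51⌋ = 2, remainder 5
⌊51/5⌋ = 10, remainder 1
⌊5/1⌋ = 5, remainder 0

[7; 1, 51, 2, 10, 5]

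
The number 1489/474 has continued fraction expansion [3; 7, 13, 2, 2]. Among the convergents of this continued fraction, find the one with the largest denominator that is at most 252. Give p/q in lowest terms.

a_0 = 3: 3/1  (≤ bound)
a_1 = 7: 22/7  (≤ bound)
a_2 = 13: 289/92  (≤ bound)
a_3 = 2: 600/191  (≤ bound)
a_4 = 2: 1489/474  (> 252, stop)

600/191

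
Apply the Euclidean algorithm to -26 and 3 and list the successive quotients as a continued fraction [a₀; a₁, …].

[-9; 3]

-26 ÷ 3 → quotient -9, remainder 1
3 ÷ 1 → quotient 3, remainder 0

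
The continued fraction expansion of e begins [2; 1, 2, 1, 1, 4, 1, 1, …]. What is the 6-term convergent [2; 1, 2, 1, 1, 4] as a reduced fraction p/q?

Use the convergent recurrence hₖ = aₖ·hₖ₋₁ + hₖ₋₂ (and likewise for the denominators kₖ):
a_0 = 2: 2/1
a_1 = 1: 3/1
a_2 = 2: 8/3
a_3 = 1: 11/4
a_4 = 1: 19/7
a_5 = 4: 87/32

87/32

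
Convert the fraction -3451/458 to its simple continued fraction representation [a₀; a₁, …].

[-8; 2, 6, 1, 1, 1, 10]

-3451 = -8·458 + 213, so a_0 = -8
458 = 2·213 + 32, so a_1 = 2
213 = 6·32 + 21, so a_2 = 6
32 = 1·21 + 11, so a_3 = 1
21 = 1·11 + 10, so a_4 = 1
11 = 1·10 + 1, so a_5 = 1
10 = 10·1 + 0, so a_6 = 10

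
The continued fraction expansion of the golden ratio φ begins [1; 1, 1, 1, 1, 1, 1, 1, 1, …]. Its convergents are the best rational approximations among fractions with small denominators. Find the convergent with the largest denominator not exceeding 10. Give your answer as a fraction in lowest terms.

13/8

List convergents until the denominator exceeds the bound:
a_0 = 1: 1/1  (≤ bound)
a_1 = 1: 2/1  (≤ bound)
a_2 = 1: 3/2  (≤ bound)
a_3 = 1: 5/3  (≤ bound)
a_4 = 1: 8/5  (≤ bound)
a_5 = 1: 13/8  (≤ bound)
a_6 = 1: 21/13  (> 10, stop)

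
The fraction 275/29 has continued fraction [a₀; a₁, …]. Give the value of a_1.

2

Repeatedly divide and take the remainder:
⌊275/29⌋ = 9, remainder 14
⌊29/14⌋ = 2, remainder 1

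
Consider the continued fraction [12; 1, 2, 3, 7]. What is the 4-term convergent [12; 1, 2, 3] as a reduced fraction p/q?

127/10

Build up convergents one term at a time:
a_0 = 12: 12/1
a_1 = 1: 13/1
a_2 = 2: 38/3
a_3 = 3: 127/10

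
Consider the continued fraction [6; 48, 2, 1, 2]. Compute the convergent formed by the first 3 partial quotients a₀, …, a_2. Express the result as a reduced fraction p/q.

584/97

Starting at the tail and folding back:
Start with 2.
48 + 1/(2/1) = 48 + 1/2 = 97/2
6 + 1/(97/2) = 6 + 2/97 = 584/97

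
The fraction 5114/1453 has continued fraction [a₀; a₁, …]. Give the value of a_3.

12

5114 ÷ 1453 → quotient 3, remainder 755
1453 ÷ 755 → quotient 1, remainder 698
755 ÷ 698 → quotient 1, remainder 57
698 ÷ 57 → quotient 12, remainder 14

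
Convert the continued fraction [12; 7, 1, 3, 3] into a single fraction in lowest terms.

1225/101

Work from the innermost term outward:
Start with 3.
3 + 1/(3/1) = 3 + 1/3 = 10/3
1 + 1/(10/3) = 1 + 3/10 = 13/10
7 + 1/(13/10) = 7 + 10/13 = 101/13
12 + 1/(101/13) = 12 + 13/101 = 1225/101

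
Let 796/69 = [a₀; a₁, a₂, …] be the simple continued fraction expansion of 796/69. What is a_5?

2

796 = 11·69 + 37, so a_0 = 11
69 = 1·37 + 32, so a_1 = 1
37 = 1·32 + 5, so a_2 = 1
32 = 6·5 + 2, so a_3 = 6
5 = 2·2 + 1, so a_4 = 2
2 = 2·1 + 0, so a_5 = 2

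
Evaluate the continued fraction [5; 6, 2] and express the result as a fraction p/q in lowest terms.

67/13

a_0 = 5: 5/1
a_1 = 6: 31/6
a_2 = 2: 67/13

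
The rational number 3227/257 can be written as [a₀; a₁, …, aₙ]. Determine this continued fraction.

[12; 1, 1, 3, 1, 13, 2]

⌊3227/257⌋ = 12, remainder 143
⌊257/143⌋ = 1, remainder 114
⌊143/114⌋ = 1, remainder 29
⌊114/29⌋ = 3, remainder 27
⌊29/27⌋ = 1, remainder 2
⌊27/2⌋ = 13, remainder 1
⌊2/1⌋ = 2, remainder 0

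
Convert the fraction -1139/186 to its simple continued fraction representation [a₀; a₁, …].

Run the Euclidean algorithm, recording each quotient:
-1139 = -7·186 + 163, so a_0 = -7
186 = 1·163 + 23, so a_1 = 1
163 = 7·23 + 2, so a_2 = 7
23 = 11·2 + 1, so a_3 = 11
2 = 2·1 + 0, so a_4 = 2

[-7; 1, 7, 11, 2]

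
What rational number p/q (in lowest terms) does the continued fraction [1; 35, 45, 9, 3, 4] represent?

Use the convergent recurrence hₖ = aₖ·hₖ₋₁ + hₖ₋₂ (and likewise for the denominators kₖ):
a_0 = 1: 1/1
a_1 = 35: 36/35
a_2 = 45: 1621/1576
a_3 = 9: 14625/14219
a_4 = 3: 45496/44233
a_5 = 4: 196609/191151

196609/191151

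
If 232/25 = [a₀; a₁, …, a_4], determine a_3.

1

Run the Euclidean algorithm, recording each quotient:
232 ÷ 25 → quotient 9, remainder 7
25 ÷ 7 → quotient 3, remainder 4
7 ÷ 4 → quotient 1, remainder 3
4 ÷ 3 → quotient 1, remainder 1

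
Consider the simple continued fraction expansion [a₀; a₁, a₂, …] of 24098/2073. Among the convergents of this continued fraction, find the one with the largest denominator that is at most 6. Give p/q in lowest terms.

58/5

a_0 = 11: 11/1  (≤ bound)
a_1 = 1: 12/1  (≤ bound)
a_2 = 1: 23/2  (≤ bound)
a_3 = 1: 35/3  (≤ bound)
a_4 = 1: 58/5  (≤ bound)
a_5 = 1: 93/8  (> 6, stop)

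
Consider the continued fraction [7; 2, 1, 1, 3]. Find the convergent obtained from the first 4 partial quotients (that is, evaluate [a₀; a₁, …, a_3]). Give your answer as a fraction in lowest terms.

37/5

Build up convergents one term at a time:
a_0 = 7: 7/1
a_1 = 2: 15/2
a_2 = 1: 22/3
a_3 = 1: 37/5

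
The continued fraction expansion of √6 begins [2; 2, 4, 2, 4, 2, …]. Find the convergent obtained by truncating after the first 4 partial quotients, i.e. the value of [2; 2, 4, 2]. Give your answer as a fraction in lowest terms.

Collapse the nested fraction from the inside out:
Start with 2.
4 + 1/(2/1) = 4 + 1/2 = 9/2
2 + 1/(9/2) = 2 + 2/9 = 20/9
2 + 1/(20/9) = 2 + 9/20 = 49/20

49/20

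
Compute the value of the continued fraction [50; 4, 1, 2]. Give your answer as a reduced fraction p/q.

703/14

Start with 2.
1 + 1/(2/1) = 1 + 1/2 = 3/2
4 + 1/(3/2) = 4 + 2/3 = 14/3
50 + 1/(14/3) = 50 + 3/14 = 703/14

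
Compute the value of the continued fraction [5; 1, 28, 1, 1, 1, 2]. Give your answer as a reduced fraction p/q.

Use the convergent recurrence hₖ = aₖ·hₖ₋₁ + hₖ₋₂ (and likewise for the denominators kₖ):
a_0 = 5: 5/1
a_1 = 1: 6/1
a_2 = 28: 173/29
a_3 = 1: 179/30
a_4 = 1: 352/59
a_5 = 1: 531/89
a_6 = 2: 1414/237

1414/237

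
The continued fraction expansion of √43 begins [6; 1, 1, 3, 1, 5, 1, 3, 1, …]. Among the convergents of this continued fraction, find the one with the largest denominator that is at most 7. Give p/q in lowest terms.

a_0 = 6: 6/1  (≤ bound)
a_1 = 1: 7/1  (≤ bound)
a_2 = 1: 13/2  (≤ bound)
a_3 = 3: 46/7  (≤ bound)
a_4 = 1: 59/9  (> 7, stop)

46/7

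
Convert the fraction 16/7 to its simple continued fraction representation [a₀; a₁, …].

[2; 3, 2]

Repeatedly divide and take the remainder:
16 = 2·7 + 2, so a_0 = 2
7 = 3·2 + 1, so a_1 = 3
2 = 2·1 + 0, so a_2 = 2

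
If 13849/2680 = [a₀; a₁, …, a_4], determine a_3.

31

Apply division with remainder until the remainder is 0:
⌊13849/2680⌋ = 5, remainder 449
⌊2680/449⌋ = 5, remainder 435
⌊449/435⌋ = 1, remainder 14
⌊435/14⌋ = 31, remainder 1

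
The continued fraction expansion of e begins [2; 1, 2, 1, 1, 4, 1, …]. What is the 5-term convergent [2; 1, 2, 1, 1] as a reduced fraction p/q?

19/7

Start with 1.
1 + 1/(1/1) = 1 + 1/1 = 2/1
2 + 1/(2/1) = 2 + 1/2 = 5/2
1 + 1/(5/2) = 1 + 2/5 = 7/5
2 + 1/(7/5) = 2 + 5/7 = 19/7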